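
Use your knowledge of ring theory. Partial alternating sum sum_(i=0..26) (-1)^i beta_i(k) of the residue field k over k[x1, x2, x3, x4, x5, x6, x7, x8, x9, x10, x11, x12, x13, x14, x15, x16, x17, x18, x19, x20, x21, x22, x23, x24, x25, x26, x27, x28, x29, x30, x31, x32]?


Koszul resolution: beta_i(k)=C(n,i), n=32
sum_(i=0..p) (-1)^i C(n,i) = (-1)^p C(n-1,p)
(-1)^26*C(31,26) = (-1)^26*169911 = 169911


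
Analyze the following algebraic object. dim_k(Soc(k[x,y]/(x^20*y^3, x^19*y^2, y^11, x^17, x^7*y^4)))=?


Socle = ann(m) = span of standard monomials u with x*u, y*u in I (staircase corners).
Redundant generators: x^20*y^3, x^19*y^2
Minimal generators: x^17, x^7*y^4, y^11
Corners: x^6y^10, x^16y^3
Socle dim=2


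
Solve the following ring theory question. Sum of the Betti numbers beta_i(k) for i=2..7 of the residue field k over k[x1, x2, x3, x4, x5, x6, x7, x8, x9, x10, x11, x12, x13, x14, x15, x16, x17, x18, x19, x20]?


Koszul resolution: beta_i(k)=C(n,i), n=20
C(20,2)=190, C(20,3)=1140, C(20,4)=4845, C(20,5)=15504, C(20,6)=38760, C(20,7)=77520
Sum=137959


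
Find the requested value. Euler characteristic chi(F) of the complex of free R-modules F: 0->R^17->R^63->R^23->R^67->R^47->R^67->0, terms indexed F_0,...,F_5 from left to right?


chi = sum (-1)^i * rank:
(-1)^0*17=17
(-1)^1*63=-63
(-1)^2*23=23
(-1)^3*67=-67
(-1)^4*47=47
(-1)^5*67=-67
chi=-110


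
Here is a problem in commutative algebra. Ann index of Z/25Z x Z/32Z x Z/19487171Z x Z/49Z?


Exponent = lcm of the cyclic orders; pairwise coprime => product.
5^2*2^5*11^7*7^2=25*32*19487171*49=763897103200


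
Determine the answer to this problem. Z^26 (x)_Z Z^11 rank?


rank(M(x)N) = rank(M)*rank(N)
26*11 = 286


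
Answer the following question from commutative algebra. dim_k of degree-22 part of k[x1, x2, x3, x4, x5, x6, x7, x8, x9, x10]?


C(d+n-1,n-1)=C(31,9)=20160075


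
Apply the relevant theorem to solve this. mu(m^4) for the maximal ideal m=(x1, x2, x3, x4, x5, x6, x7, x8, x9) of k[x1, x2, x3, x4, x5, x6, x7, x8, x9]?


Graded Nakayama: mu(m^d) = dim_k (m^d/m^(d+1)) = #degree-4 monomials in 9 vars
C(n+d-1,d)=C(12,4)=495


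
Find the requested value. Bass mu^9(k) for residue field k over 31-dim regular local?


C(n,i)=C(31,9)=20160075


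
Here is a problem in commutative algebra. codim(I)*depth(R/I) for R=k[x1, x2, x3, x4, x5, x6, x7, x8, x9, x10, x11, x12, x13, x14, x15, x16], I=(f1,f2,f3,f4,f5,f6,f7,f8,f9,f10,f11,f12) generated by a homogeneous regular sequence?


codim=12, depth=dim(R/I)=16-12=4
Product=12*4=48


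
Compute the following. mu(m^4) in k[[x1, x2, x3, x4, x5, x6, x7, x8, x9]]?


C(n+d-1,d)=C(12,4)=495


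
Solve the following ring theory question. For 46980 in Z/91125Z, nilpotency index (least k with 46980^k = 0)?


46980^k mod 91125:
k=1: 46980
k=2: 72900
k=3: 0
First zero at k = 3


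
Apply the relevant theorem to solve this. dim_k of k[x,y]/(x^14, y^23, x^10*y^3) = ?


k[x,y]/I, I = (x^14, y^23, x^10*y^3)
Rect: 14x23=322. Corner: (14-10)x(23-3)=80.
dim = 322-80 = 242


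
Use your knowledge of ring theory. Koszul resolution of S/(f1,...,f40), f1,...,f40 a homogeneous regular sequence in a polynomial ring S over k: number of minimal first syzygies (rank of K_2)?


Regular sequence => Koszul complex is the minimal free resolution.
Syz_1 minimally generated by Koszul relations f_i*e_j - f_j*e_i (i<j): mu(Syz_1) = beta_2 = C(m,2) = m(m-1)/2
m=40
40*39/2 = 780


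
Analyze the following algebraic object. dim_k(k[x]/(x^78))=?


Basis: 1,x,...,x^77
dim=78


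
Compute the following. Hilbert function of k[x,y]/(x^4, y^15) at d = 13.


k[x,y], I = (x^4, y^15), d = 13
Need i < 4 and d-i < 15.
Range: 0 <= i <= 3.
H(13) = 4


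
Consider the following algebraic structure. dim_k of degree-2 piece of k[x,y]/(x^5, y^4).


k[x,y], I = (x^5, y^4), d = 2
Need i < 5 and d-i < 4.
Range: 0 <= i <= 2.
H(2) = 3


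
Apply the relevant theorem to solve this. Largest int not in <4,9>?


gcd(4,9)=1 => F=ab-a-b=4*9-4-9=36-13=23


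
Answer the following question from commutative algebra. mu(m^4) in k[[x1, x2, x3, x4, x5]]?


C(n+d-1,d)=C(8,4)=70


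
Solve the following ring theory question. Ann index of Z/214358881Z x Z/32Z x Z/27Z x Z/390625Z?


Exponent = lcm of the cyclic orders; pairwise coprime => product.
11^8*2^5*3^3*5^8=214358881*32*27*390625=72346122337500000


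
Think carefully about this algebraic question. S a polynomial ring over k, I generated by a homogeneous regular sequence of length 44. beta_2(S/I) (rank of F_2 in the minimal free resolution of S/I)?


Regular sequence => Koszul complex is the minimal free resolution.
Syz_1 minimally generated by Koszul relations f_i*e_j - f_j*e_i (i<j): mu(Syz_1) = beta_2 = C(m,2) = m(m-1)/2
m=44
44*43/2 = 946


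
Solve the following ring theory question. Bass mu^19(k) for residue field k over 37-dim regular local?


C(n,i)=C(37,19)=17672631900


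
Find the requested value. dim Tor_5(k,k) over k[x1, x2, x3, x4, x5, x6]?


Koszul: C(n,i)=C(6,5)=6


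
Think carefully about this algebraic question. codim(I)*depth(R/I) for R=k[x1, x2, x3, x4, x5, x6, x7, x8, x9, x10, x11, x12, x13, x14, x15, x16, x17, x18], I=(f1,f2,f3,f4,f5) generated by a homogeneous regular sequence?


codim=5, depth=dim(R/I)=18-5=13
Product=5*13=65


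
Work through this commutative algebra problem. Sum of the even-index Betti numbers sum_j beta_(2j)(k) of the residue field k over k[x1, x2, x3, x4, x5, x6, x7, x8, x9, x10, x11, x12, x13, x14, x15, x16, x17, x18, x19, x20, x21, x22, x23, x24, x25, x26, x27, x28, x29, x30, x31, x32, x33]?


Koszul resolution: beta_i(k)=C(n,i), n=33
sum_even C(33,i) = 2^(n-1) = 2^32 = 4294967296


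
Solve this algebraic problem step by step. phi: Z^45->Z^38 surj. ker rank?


rank(ker) = 45-38 = 7


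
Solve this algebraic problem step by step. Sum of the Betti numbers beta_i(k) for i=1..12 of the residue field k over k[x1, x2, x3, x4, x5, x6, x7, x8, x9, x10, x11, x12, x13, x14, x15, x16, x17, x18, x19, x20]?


Koszul resolution: beta_i(k)=C(n,i), n=20
C(20,1)=20, C(20,2)=190, C(20,3)=1140, C(20,4)=4845, C(20,5)=15504, C(20,6)=38760, C(20,7)=77520, C(20,8)=125970, C(20,9)=167960, C(20,10)=184756, C(20,11)=167960, C(20,12)=125970
Sum=910595


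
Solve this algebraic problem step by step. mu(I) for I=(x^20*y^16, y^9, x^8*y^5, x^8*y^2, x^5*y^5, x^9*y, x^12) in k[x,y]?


Remove redundant (divisible by others).
x^20*y^16 redundant.
x^8*y^5 redundant.
Min: x^12, x^9*y, x^8*y^2, x^5*y^5, y^9
Count=5


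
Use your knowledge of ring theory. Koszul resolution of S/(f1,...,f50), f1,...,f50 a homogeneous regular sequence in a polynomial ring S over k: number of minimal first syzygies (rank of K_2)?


Regular sequence => Koszul complex is the minimal free resolution.
Syz_1 minimally generated by Koszul relations f_i*e_j - f_j*e_i (i<j): mu(Syz_1) = beta_2 = C(m,2) = m(m-1)/2
m=50
50*49/2 = 1225


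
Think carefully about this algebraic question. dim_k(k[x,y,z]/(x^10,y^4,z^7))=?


Basis: x^iy^jz^k, i<10,j<4,k<7
10*4*7=280


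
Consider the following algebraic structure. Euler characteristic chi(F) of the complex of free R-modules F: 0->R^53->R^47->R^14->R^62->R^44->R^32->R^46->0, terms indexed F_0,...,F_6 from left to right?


chi = sum (-1)^i * rank:
(-1)^0*53=53
(-1)^1*47=-47
(-1)^2*14=14
(-1)^3*62=-62
(-1)^4*44=44
(-1)^5*32=-32
(-1)^6*46=46
chi=16


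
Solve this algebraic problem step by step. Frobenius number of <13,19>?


gcd(13,19)=1 => F=ab-a-b=13*19-13-19=247-32=215


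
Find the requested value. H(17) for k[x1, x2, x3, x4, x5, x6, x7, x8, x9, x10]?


C(d+n-1,n-1)=C(26,9)=3124550


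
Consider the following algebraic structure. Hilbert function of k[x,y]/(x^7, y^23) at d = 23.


k[x,y], I = (x^7, y^23), d = 23
Need i < 7 and d-i < 23.
Range: 1 <= i <= 6.
H(23) = 6


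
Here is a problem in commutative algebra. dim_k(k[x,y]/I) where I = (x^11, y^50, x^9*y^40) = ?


k[x,y]/I, I = (x^11, y^50, x^9*y^40)
Rect: 11x50=550. Corner: (11-9)x(50-40)=20.
dim = 550-20 = 530


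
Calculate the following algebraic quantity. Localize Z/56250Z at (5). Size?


5-primary part: 56250=5^5*18
Size=5^5=3125


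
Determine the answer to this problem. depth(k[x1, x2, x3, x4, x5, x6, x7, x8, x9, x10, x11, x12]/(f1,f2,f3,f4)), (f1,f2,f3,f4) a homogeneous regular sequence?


depth(R)=12
depth(R/I)=12-4=8


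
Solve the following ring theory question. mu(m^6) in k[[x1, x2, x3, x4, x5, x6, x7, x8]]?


C(n+d-1,d)=C(13,6)=1716


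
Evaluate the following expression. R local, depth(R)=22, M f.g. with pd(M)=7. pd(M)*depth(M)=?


pd+depth=22
depth=22-7=15
pd*depth=7*15=105


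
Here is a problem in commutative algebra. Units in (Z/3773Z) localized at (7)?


Local ring = Z/343Z.
phi(343) = 7^2*(7-1) = 294


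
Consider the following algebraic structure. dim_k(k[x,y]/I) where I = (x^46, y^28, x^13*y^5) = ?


k[x,y]/I, I = (x^46, y^28, x^13*y^5)
Rect: 46x28=1288. Corner: (46-13)x(28-5)=759.
dim = 1288-759 = 529


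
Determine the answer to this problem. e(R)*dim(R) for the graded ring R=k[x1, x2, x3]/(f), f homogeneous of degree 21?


e(R)=deg(f)=21, dim(R)=3-1=2
e*dim=21*2=42


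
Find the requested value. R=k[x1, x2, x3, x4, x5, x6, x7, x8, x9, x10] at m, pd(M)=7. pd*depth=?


pd+depth=10
depth=10-7=3
pd*depth=7*3=21


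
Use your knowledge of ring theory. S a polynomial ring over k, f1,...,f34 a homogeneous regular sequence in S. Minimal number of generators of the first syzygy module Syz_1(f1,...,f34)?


Regular sequence => Koszul complex is the minimal free resolution.
Syz_1 minimally generated by Koszul relations f_i*e_j - f_j*e_i (i<j): mu(Syz_1) = beta_2 = C(m,2) = m(m-1)/2
m=34
34*33/2 = 561


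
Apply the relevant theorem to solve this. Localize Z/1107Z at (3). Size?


3-primary part: 1107=3^3*41
Size=3^3=27


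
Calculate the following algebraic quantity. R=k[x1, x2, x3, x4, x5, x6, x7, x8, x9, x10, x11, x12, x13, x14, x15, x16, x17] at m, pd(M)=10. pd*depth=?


pd+depth=17
depth=17-10=7
pd*depth=10*7=70


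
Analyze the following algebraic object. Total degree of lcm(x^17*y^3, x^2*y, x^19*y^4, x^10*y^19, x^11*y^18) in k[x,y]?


lcm = componentwise max:
x: max(17,2,19,10,11)=19
y: max(3,1,4,19,18)=19
Total=19+19=38


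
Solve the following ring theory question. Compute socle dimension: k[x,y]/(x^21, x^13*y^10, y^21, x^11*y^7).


Socle = ann(m) = span of standard monomials u with x*u, y*u in I (staircase corners).
Redundant generators: x^13*y^10
Minimal generators: x^21, x^11*y^7, y^21
Corners: x^10y^20, x^20y^6
Socle dim=2


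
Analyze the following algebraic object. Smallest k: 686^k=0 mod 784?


686^k mod 784:
k=1: 686
k=2: 196
k=3: 392
k=4: 0
First zero at k = 4


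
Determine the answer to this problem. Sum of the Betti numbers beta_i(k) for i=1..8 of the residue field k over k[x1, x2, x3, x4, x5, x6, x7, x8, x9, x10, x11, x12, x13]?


Koszul resolution: beta_i(k)=C(n,i), n=13
C(13,1)=13, C(13,2)=78, C(13,3)=286, C(13,4)=715, C(13,5)=1287, C(13,6)=1716, C(13,7)=1716, C(13,8)=1287
Sum=7098


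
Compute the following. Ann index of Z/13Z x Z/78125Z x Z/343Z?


Exponent = lcm of the cyclic orders; pairwise coprime => product.
13^1*5^7*7^3=13*78125*343=348359375


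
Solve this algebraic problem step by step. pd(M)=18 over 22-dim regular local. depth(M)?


pd+depth=depth(R)=22
depth=22-18=4


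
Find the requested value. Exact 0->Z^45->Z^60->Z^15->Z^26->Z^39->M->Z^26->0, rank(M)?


Alt sum=0:
(-1)^0*45 + (-1)^1*60 + (-1)^2*15 + (-1)^3*26 + (-1)^4*39 + (-1)^5*? + (-1)^6*26=0
rank(M)=39


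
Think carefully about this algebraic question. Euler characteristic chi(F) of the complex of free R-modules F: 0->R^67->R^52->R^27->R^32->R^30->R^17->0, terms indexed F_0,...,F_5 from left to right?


chi = sum (-1)^i * rank:
(-1)^0*67=67
(-1)^1*52=-52
(-1)^2*27=27
(-1)^3*32=-32
(-1)^4*30=30
(-1)^5*17=-17
chi=23


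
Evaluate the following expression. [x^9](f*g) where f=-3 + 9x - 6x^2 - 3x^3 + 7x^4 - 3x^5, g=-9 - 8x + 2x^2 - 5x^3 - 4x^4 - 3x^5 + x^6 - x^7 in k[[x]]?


[x^9] = sum a_i*b_j, i+j=9
  -6*-1=6
  -3*1=-3
  7*-3=-21
  -3*-4=12
Sum=-6


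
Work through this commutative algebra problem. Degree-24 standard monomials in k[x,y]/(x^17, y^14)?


k[x,y], I = (x^17, y^14), d = 24
Need i < 17 and d-i < 14.
Range: 11 <= i <= 16.
H(24) = 6


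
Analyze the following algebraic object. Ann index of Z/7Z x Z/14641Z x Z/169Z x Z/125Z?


Exponent = lcm of the cyclic orders; pairwise coprime => product.
7^1*11^4*13^2*5^3=7*14641*169*125=2165037875


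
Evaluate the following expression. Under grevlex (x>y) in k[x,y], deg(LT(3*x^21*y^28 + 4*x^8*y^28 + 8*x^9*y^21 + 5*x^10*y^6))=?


LT: 3*x^21*y^28
deg_x=21, deg_y=28
Total=21+28=49


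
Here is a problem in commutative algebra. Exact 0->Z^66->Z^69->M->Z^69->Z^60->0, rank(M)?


Alt sum=0:
(-1)^0*66 + (-1)^1*69 + (-1)^2*? + (-1)^3*69 + (-1)^4*60=0
rank(M)=12


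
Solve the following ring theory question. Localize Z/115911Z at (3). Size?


3-primary part: 115911=3^7*53
Size=3^7=2187


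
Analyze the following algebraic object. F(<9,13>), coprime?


gcd(9,13)=1 => F=ab-a-b=9*13-9-13=117-22=95


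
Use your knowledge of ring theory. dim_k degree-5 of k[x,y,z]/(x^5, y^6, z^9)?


Need i<5, j<6, k<9 with i+j+k=5.
For each i, j ranges over max(0,5-i-8)..min(5,5-i):
  i=0: j in [0,5] -> 6
  i=1: j in [0,4] -> 5
  i=2: j in [0,3] -> 4
  i=3: j in [0,2] -> 3
  i=4: j in [0,1] -> 2
H(5) = 6+5+4+3+2 = 20


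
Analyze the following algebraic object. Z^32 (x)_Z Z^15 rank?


rank(M(x)N) = rank(M)*rank(N)
32*15 = 480


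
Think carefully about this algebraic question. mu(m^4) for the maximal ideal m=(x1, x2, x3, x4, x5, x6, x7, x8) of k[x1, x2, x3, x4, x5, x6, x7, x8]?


Graded Nakayama: mu(m^d) = dim_k (m^d/m^(d+1)) = #degree-4 monomials in 8 vars
C(n+d-1,d)=C(11,4)=330


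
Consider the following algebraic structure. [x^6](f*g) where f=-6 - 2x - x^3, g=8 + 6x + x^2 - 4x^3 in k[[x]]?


[x^6] = sum a_i*b_j, i+j=6
  -1*-4=4
Sum=4


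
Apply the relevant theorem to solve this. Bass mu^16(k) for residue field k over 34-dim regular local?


C(n,i)=C(34,16)=2203961430


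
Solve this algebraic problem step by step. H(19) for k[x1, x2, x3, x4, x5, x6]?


C(d+n-1,n-1)=C(24,5)=42504


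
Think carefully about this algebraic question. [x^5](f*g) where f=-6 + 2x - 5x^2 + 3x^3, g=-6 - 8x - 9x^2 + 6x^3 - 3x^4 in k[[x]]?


[x^5] = sum a_i*b_j, i+j=5
  2*-3=-6
  -5*6=-30
  3*-9=-27
Sum=-63


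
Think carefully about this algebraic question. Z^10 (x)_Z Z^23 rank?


rank(M(x)N) = rank(M)*rank(N)
10*23 = 230


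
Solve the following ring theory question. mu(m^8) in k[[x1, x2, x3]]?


C(n+d-1,d)=C(10,8)=45


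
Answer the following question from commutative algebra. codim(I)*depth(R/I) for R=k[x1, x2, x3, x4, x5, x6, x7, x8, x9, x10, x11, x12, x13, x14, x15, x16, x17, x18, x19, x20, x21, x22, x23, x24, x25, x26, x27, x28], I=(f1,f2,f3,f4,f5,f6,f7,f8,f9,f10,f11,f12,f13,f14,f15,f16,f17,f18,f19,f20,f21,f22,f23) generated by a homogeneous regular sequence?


codim=23, depth=dim(R/I)=28-23=5
Product=23*5=115


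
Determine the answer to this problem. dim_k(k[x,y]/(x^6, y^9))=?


Basis: x^i*y^j, i<6, j<9
6*9=54


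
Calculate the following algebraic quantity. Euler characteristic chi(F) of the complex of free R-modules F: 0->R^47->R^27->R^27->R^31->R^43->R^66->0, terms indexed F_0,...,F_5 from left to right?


chi = sum (-1)^i * rank:
(-1)^0*47=47
(-1)^1*27=-27
(-1)^2*27=27
(-1)^3*31=-31
(-1)^4*43=43
(-1)^5*66=-66
chi=-7


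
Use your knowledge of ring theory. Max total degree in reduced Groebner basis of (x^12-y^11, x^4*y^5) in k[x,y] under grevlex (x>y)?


LT(f1)=x^12, LT(f2)=x^4y^5, lcm=x^12y^5
S(f1,f2) = y^5*f1 - x^8*f2 = -y^16
Reduced GB = {f1, f2, y^16}; degrees 12, 9, 16
Max = 16


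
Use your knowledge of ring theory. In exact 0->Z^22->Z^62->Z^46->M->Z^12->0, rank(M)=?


Alt sum=0:
(-1)^0*22 + (-1)^1*62 + (-1)^2*46 + (-1)^3*? + (-1)^4*12=0
rank(M)=18


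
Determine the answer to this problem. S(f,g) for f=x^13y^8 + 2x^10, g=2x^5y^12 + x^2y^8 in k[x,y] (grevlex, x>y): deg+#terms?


LT(f)=x^13y^8, LT(g)=2x^5y^12
lcm(LM)=x^13y^12
S(f,g) (scaled by 2 to clear denominators) = 2y^4*f - x^8*g = -x^10y^8 + 4x^10y^4
2 terms, deg 18.
18+2=20


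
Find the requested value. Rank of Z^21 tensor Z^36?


rank(M(x)N) = rank(M)*rank(N)
21*36 = 756


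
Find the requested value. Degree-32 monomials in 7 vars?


C(d+n-1,n-1)=C(38,6)=2760681


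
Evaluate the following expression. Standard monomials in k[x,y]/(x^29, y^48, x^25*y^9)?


k[x,y]/I, I = (x^29, y^48, x^25*y^9)
Rect: 29x48=1392. Corner: (29-25)x(48-9)=156.
dim = 1392-156 = 1236


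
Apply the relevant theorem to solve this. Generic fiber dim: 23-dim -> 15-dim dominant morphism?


dim(fiber)=dim(X)-dim(Y)=23-15=8


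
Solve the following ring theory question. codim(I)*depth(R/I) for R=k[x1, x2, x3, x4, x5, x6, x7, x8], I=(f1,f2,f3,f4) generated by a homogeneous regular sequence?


codim=4, depth=dim(R/I)=8-4=4
Product=4*4=16


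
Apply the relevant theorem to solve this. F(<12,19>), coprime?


gcd(12,19)=1 => F=ab-a-b=12*19-12-19=228-31=197


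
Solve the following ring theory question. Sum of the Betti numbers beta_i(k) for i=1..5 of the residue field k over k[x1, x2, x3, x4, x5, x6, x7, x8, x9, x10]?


Koszul resolution: beta_i(k)=C(n,i), n=10
C(10,1)=10, C(10,2)=45, C(10,3)=120, C(10,4)=210, C(10,5)=252
Sum=637


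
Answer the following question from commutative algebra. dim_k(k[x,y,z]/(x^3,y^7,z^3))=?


Basis: x^iy^jz^k, i<3,j<7,k<3
3*7*3=63


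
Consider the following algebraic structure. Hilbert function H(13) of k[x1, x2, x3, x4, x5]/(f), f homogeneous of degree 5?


C(17,4)-C(12,4)=2380-495=1885


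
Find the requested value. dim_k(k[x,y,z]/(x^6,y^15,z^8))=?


Basis: x^iy^jz^k, i<6,j<15,k<8
6*15*8=720


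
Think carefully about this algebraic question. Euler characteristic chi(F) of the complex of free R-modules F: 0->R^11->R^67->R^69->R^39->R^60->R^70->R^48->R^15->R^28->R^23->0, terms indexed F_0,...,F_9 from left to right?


chi = sum (-1)^i * rank:
(-1)^0*11=11
(-1)^1*67=-67
(-1)^2*69=69
(-1)^3*39=-39
(-1)^4*60=60
(-1)^5*70=-70
(-1)^6*48=48
(-1)^7*15=-15
(-1)^8*28=28
(-1)^9*23=-23
chi=2


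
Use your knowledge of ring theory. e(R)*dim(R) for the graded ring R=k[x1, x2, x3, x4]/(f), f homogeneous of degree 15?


e(R)=deg(f)=15, dim(R)=4-1=3
e*dim=15*3=45


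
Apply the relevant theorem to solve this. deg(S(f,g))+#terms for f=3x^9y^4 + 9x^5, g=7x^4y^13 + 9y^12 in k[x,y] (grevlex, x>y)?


LT(f)=3x^9y^4, LT(g)=7x^4y^13
lcm(LM)=x^9y^13
S(f,g) (scaled by 21 to clear denominators) = 7y^9*f - 3x^5*g = -27x^5y^12 + 63x^5y^9
2 terms, deg 17.
17+2=19


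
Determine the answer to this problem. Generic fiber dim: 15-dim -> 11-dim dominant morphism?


dim(fiber)=dim(X)-dim(Y)=15-11=4


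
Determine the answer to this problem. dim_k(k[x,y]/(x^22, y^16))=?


Basis: x^i*y^j, i<22, j<16
22*16=352


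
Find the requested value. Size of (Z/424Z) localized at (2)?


2-primary part: 424=2^3*53
Size=2^3=8


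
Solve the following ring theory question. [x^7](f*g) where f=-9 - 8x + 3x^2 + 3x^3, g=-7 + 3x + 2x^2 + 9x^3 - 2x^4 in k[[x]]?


[x^7] = sum a_i*b_j, i+j=7
  3*-2=-6
Sum=-6


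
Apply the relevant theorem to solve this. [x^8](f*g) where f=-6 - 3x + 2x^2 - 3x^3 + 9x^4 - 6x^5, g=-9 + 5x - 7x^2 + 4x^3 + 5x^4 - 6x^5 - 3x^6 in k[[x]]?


[x^8] = sum a_i*b_j, i+j=8
  2*-3=-6
  -3*-6=18
  9*5=45
  -6*4=-24
Sum=33


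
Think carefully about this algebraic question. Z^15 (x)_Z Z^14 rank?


rank(M(x)N) = rank(M)*rank(N)
15*14 = 210


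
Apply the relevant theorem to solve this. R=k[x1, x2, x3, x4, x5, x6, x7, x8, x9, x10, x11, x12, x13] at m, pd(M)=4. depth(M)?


pd+depth=depth(R)=13
depth=13-4=9


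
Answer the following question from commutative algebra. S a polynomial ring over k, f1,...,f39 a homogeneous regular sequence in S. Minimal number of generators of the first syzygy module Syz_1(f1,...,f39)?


Regular sequence => Koszul complex is the minimal free resolution.
Syz_1 minimally generated by Koszul relations f_i*e_j - f_j*e_i (i<j): mu(Syz_1) = beta_2 = C(m,2) = m(m-1)/2
m=39
39*38/2 = 741


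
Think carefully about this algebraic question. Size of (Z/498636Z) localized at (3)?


3-primary part: 498636=3^8*76
Size=3^8=6561


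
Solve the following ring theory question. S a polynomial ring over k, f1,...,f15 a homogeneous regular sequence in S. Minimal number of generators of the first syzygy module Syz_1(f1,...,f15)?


Regular sequence => Koszul complex is the minimal free resolution.
Syz_1 minimally generated by Koszul relations f_i*e_j - f_j*e_i (i<j): mu(Syz_1) = beta_2 = C(m,2) = m(m-1)/2
m=15
15*14/2 = 105


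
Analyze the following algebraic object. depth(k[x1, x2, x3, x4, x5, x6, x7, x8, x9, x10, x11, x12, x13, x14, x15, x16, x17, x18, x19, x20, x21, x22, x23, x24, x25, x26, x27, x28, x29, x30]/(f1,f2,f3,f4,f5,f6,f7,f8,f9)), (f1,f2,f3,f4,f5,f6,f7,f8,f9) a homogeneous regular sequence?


depth(R)=30
depth(R/I)=30-9=21


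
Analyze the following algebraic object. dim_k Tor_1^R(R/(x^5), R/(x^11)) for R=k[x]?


Tor_1(R/I,R/J)=(I cap J)/IJ=(x^11)/(x^16)
dim=16-11=min(5,11)=5


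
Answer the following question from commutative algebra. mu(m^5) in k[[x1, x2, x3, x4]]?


C(n+d-1,d)=C(8,5)=56


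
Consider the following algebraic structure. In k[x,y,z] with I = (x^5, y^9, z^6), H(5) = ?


Need i<5, j<9, k<6 with i+j+k=5.
For each i, j ranges over max(0,5-i-5)..min(8,5-i):
  i=0: j in [0,5] -> 6
  i=1: j in [0,4] -> 5
  i=2: j in [0,3] -> 4
  i=3: j in [0,2] -> 3
  i=4: j in [0,1] -> 2
H(5) = 6+5+4+3+2 = 20


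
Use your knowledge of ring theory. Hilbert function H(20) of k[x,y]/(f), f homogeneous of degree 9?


H(t)=d for t>=d-1.
d=9, t=20
H(20)=9


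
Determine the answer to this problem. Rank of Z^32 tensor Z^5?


rank(M(x)N) = rank(M)*rank(N)
32*5 = 160


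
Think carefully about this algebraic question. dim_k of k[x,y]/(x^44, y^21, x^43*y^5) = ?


k[x,y]/I, I = (x^44, y^21, x^43*y^5)
Rect: 44x21=924. Corner: (44-43)x(21-5)=16.
dim = 924-16 = 908


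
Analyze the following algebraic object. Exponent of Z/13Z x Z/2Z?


Exponent = lcm of the cyclic orders; pairwise coprime => product.
13^1*2^1=13*2=26


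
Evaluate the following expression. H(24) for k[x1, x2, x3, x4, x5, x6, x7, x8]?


C(d+n-1,n-1)=C(31,7)=2629575


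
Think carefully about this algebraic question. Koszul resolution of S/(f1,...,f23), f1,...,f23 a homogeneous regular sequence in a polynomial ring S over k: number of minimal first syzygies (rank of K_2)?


Regular sequence => Koszul complex is the minimal free resolution.
Syz_1 minimally generated by Koszul relations f_i*e_j - f_j*e_i (i<j): mu(Syz_1) = beta_2 = C(m,2) = m(m-1)/2
m=23
23*22/2 = 253


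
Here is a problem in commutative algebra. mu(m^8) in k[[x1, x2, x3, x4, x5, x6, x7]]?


C(n+d-1,d)=C(14,8)=3003


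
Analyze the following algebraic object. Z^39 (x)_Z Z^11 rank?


rank(M(x)N) = rank(M)*rank(N)
39*11 = 429


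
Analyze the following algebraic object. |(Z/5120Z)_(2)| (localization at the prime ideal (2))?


2-primary part: 5120=2^10*5
Size=2^10=1024


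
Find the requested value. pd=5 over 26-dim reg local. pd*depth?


pd+depth=26
depth=26-5=21
pd*depth=5*21=105


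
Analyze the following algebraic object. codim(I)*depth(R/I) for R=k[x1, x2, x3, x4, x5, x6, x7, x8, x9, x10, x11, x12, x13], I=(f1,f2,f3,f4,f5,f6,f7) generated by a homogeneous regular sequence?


codim=7, depth=dim(R/I)=13-7=6
Product=7*6=42


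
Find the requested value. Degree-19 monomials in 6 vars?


C(d+n-1,n-1)=C(24,5)=42504


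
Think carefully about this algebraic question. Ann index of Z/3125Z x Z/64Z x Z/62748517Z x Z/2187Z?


Exponent = lcm of the cyclic orders; pairwise coprime => product.
5^5*2^6*13^7*3^7=3125*64*62748517*2187=27446201335800000


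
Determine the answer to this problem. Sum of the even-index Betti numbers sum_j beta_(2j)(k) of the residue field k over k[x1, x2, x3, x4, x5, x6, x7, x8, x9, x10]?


Koszul resolution: beta_i(k)=C(n,i), n=10
sum_even C(10,i) = 2^(n-1) = 2^9 = 512


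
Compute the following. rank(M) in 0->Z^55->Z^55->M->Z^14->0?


Alt sum=0:
(-1)^0*55 + (-1)^1*55 + (-1)^2*? + (-1)^3*14=0
rank(M)=14


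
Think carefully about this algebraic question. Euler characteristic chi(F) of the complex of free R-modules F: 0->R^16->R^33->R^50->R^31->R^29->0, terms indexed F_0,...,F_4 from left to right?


chi = sum (-1)^i * rank:
(-1)^0*16=16
(-1)^1*33=-33
(-1)^2*50=50
(-1)^3*31=-31
(-1)^4*29=29
chi=31


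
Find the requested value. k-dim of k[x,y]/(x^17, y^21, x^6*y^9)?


k[x,y]/I, I = (x^17, y^21, x^6*y^9)
Rect: 17x21=357. Corner: (17-6)x(21-9)=132.
dim = 357-132 = 225


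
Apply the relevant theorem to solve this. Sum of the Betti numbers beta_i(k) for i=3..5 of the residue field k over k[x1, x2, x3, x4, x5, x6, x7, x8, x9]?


Koszul resolution: beta_i(k)=C(n,i), n=9
C(9,3)=84, C(9,4)=126, C(9,5)=126
Sum=336


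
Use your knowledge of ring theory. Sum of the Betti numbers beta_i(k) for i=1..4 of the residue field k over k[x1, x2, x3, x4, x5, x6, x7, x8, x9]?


Koszul resolution: beta_i(k)=C(n,i), n=9
C(9,1)=9, C(9,2)=36, C(9,3)=84, C(9,4)=126
Sum=255


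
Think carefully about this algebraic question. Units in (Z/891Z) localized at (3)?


Local ring = Z/81Z.
phi(81) = 3^3*(3-1) = 54


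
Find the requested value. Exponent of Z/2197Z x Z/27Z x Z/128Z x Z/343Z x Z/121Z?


Exponent = lcm of the cyclic orders; pairwise coprime => product.
13^3*3^3*2^7*7^3*11^2=2197*27*128*343*121=315125306496


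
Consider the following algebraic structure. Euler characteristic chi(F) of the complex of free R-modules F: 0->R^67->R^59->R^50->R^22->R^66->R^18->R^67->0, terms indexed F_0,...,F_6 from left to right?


chi = sum (-1)^i * rank:
(-1)^0*67=67
(-1)^1*59=-59
(-1)^2*50=50
(-1)^3*22=-22
(-1)^4*66=66
(-1)^5*18=-18
(-1)^6*67=67
chi=151


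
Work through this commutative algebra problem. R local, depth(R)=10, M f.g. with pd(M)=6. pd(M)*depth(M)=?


pd+depth=10
depth=10-6=4
pd*depth=6*4=24


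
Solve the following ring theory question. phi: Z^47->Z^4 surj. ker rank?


rank(ker) = 47-4 = 43


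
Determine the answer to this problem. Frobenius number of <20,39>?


gcd(20,39)=1 => F=ab-a-b=20*39-20-39=780-59=721


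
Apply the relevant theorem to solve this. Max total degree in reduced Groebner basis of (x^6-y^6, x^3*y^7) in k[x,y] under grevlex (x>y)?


LT(f1)=x^6, LT(f2)=x^3y^7, lcm=x^6y^7
S(f1,f2) = y^7*f1 - x^3*f2 = -y^13
Reduced GB = {f1, f2, y^13}; degrees 6, 10, 13
Max = 13


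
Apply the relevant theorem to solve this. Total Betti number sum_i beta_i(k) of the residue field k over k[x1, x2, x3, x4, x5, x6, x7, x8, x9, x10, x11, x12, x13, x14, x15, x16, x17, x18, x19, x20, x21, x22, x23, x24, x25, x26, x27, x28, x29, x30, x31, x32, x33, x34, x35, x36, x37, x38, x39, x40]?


Koszul resolution: beta_i(k)=C(n,i), n=40
sum_i C(40,i) = 2^40 = 1099511627776


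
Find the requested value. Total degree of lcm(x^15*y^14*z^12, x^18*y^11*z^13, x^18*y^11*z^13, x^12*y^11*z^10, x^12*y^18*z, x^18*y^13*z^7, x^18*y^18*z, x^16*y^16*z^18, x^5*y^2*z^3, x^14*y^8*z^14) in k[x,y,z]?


lcm = componentwise max:
x: max(15,18,18,12,12,18,18,16,5,14)=18
y: max(14,11,11,11,18,13,18,16,2,8)=18
z: max(12,13,13,10,1,7,1,18,3,14)=18
Total=18+18+18=54


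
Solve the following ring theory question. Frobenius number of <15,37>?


gcd(15,37)=1 => F=ab-a-b=15*37-15-37=555-52=503


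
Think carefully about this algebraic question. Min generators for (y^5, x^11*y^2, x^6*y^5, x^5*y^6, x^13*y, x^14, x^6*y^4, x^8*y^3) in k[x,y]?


Remove redundant (divisible by others).
x^5*y^6 redundant.
x^6*y^5 redundant.
Min: x^14, x^13*y, x^11*y^2, x^8*y^3, x^6*y^4, y^5
Count=6


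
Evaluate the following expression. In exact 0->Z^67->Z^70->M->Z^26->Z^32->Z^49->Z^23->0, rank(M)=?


Alt sum=0:
(-1)^0*67 + (-1)^1*70 + (-1)^2*? + (-1)^3*26 + (-1)^4*32 + (-1)^5*49 + (-1)^6*23=0
rank(M)=23


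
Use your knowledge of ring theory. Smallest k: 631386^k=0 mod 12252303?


631386^k mod 12252303:
k=1: 631386
k=2: 7350588
k=3: 8501598
k=4: 7001316
k=5: 0
First zero at k = 5


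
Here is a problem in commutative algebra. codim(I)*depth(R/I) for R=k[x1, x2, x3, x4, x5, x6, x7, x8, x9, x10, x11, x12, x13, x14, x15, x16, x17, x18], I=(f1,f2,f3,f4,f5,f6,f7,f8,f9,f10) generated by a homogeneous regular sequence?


codim=10, depth=dim(R/I)=18-10=8
Product=10*8=80


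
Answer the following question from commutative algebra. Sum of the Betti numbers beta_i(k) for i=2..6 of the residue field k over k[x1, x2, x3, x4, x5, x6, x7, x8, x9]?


Koszul resolution: beta_i(k)=C(n,i), n=9
C(9,2)=36, C(9,3)=84, C(9,4)=126, C(9,5)=126, C(9,6)=84
Sum=456


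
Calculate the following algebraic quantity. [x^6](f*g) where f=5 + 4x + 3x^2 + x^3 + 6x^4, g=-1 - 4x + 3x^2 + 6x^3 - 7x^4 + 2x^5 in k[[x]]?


[x^6] = sum a_i*b_j, i+j=6
  4*2=8
  3*-7=-21
  1*6=6
  6*3=18
Sum=11


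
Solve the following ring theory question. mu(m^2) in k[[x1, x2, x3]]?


C(n+d-1,d)=C(4,2)=6


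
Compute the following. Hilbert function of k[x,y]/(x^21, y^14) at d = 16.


k[x,y], I = (x^21, y^14), d = 16
Need i < 21 and d-i < 14.
Range: 3 <= i <= 16.
H(16) = 14


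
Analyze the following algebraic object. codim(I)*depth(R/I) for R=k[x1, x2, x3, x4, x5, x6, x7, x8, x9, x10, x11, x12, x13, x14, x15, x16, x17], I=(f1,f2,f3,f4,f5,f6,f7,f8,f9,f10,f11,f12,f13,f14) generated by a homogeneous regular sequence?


codim=14, depth=dim(R/I)=17-14=3
Product=14*3=42


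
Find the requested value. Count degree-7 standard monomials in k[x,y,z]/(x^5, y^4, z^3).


Need i<5, j<4, k<3 with i+j+k=7.
For each i, j ranges over max(0,7-i-2)..min(3,7-i):
  i=0: j in [5,3] -> 0
  i=1: j in [4,3] -> 0
  i=2: j in [3,3] -> 1
  i=3: j in [2,3] -> 2
  i=4: j in [1,3] -> 3
H(7) = 0+0+1+2+3 = 6


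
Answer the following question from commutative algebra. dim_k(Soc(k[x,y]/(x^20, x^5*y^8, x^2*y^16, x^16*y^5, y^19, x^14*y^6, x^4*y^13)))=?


Socle = ann(m) = span of standard monomials u with x*u, y*u in I (staircase corners).
Minimal generators: x^20, x^16*y^5, x^14*y^6, x^5*y^8, x^4*y^13, x^2*y^16, y^19
Corners: xy^18, x^3y^15, x^4y^12, x^13y^7, x^15y^5, x^19y^4
Socle dim=6


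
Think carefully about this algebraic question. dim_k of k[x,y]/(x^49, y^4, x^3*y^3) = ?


k[x,y]/I, I = (x^49, y^4, x^3*y^3)
Rect: 49x4=196. Corner: (49-3)x(4-3)=46.
dim = 196-46 = 150


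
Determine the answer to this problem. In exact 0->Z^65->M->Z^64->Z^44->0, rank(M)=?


Alt sum=0:
(-1)^0*65 + (-1)^1*? + (-1)^2*64 + (-1)^3*44=0
rank(M)=85


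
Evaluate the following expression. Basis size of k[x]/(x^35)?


Basis: 1,x,...,x^34
dim=35


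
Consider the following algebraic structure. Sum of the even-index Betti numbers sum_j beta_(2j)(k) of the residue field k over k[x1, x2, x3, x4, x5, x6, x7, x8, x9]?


Koszul resolution: beta_i(k)=C(n,i), n=9
sum_even C(9,i) = 2^(n-1) = 2^8 = 256


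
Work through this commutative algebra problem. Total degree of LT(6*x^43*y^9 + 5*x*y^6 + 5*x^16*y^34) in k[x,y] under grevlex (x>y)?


LT: 6*x^43*y^9
deg_x=43, deg_y=9
Total=43+9=52


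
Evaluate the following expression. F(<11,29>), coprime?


gcd(11,29)=1 => F=ab-a-b=11*29-11-29=319-40=279


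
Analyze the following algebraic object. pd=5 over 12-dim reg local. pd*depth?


pd+depth=12
depth=12-5=7
pd*depth=5*7=35


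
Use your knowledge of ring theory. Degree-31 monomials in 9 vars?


C(d+n-1,n-1)=C(39,8)=61523748


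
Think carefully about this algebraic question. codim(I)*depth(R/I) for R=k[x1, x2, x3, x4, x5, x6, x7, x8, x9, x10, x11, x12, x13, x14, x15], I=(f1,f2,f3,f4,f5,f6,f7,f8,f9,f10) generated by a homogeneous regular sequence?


codim=10, depth=dim(R/I)=15-10=5
Product=10*5=50


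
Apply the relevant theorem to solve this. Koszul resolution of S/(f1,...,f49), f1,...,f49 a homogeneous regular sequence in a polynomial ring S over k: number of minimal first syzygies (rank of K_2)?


Regular sequence => Koszul complex is the minimal free resolution.
Syz_1 minimally generated by Koszul relations f_i*e_j - f_j*e_i (i<j): mu(Syz_1) = beta_2 = C(m,2) = m(m-1)/2
m=49
49*48/2 = 1176


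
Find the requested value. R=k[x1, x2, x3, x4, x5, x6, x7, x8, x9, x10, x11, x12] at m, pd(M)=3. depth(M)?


pd+depth=depth(R)=12
depth=12-3=9


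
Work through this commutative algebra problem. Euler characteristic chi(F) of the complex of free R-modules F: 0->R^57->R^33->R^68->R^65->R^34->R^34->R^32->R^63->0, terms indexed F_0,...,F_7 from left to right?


chi = sum (-1)^i * rank:
(-1)^0*57=57
(-1)^1*33=-33
(-1)^2*68=68
(-1)^3*65=-65
(-1)^4*34=34
(-1)^5*34=-34
(-1)^6*32=32
(-1)^7*63=-63
chi=-4


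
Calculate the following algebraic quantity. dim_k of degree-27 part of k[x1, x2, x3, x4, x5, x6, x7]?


C(d+n-1,n-1)=C(33,6)=1107568


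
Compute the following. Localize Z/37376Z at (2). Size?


2-primary part: 37376=2^9*73
Size=2^9=512


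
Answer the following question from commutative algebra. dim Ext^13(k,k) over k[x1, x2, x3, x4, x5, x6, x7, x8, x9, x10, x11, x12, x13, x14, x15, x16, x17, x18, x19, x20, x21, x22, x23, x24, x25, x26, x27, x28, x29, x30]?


C(n,i)=C(30,13)=119759850


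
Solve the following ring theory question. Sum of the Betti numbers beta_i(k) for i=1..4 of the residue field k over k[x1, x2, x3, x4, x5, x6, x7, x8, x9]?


Koszul resolution: beta_i(k)=C(n,i), n=9
C(9,1)=9, C(9,2)=36, C(9,3)=84, C(9,4)=126
Sum=255


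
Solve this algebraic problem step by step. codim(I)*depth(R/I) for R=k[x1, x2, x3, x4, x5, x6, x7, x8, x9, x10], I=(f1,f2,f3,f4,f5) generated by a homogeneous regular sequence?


codim=5, depth=dim(R/I)=10-5=5
Product=5*5=25


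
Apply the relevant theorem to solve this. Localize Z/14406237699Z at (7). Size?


7-primary part: 14406237699=7^10*51
Size=7^10=282475249


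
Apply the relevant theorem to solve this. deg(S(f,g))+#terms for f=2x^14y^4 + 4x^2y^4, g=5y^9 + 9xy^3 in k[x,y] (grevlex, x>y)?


LT(f)=2x^14y^4, LT(g)=5y^9
lcm(LM)=x^14y^9
S(f,g) (scaled by 10 to clear denominators) = 5y^5*f - 2x^14*g = -18x^15y^3 + 20x^2y^9
2 terms, deg 18.
18+2=20


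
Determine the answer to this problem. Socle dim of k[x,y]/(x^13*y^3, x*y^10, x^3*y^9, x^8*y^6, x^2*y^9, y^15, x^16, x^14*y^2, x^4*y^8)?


Socle = ann(m) = span of standard monomials u with x*u, y*u in I (staircase corners).
Redundant generators: x^3*y^9
Minimal generators: x^16, x^14*y^2, x^13*y^3, x^8*y^6, x^4*y^8, x^2*y^9, x*y^10, y^15
Corners: y^14, xy^9, x^3y^8, x^7y^7, x^12y^5, x^13y^2, x^15y
Socle dim=7


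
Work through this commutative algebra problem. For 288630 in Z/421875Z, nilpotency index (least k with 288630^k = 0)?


288630^k mod 421875:
k=1: 288630
k=2: 42525
k=3: 381375
k=4: 219375
k=5: 253125
k=6: 0
First zero at k = 6


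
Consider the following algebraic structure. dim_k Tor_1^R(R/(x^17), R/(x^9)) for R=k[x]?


Tor_1(R/I,R/J)=(I cap J)/IJ=(x^17)/(x^26)
dim=26-17=min(17,9)=9


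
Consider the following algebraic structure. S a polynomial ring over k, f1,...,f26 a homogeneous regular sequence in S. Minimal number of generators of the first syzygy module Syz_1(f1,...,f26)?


Regular sequence => Koszul complex is the minimal free resolution.
Syz_1 minimally generated by Koszul relations f_i*e_j - f_j*e_i (i<j): mu(Syz_1) = beta_2 = C(m,2) = m(m-1)/2
m=26
26*25/2 = 325


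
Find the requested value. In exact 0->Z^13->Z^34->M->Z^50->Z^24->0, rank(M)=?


Alt sum=0:
(-1)^0*13 + (-1)^1*34 + (-1)^2*? + (-1)^3*50 + (-1)^4*24=0
rank(M)=47


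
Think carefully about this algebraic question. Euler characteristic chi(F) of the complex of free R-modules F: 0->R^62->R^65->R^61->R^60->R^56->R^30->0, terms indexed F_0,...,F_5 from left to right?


chi = sum (-1)^i * rank:
(-1)^0*62=62
(-1)^1*65=-65
(-1)^2*61=61
(-1)^3*60=-60
(-1)^4*56=56
(-1)^5*30=-30
chi=24


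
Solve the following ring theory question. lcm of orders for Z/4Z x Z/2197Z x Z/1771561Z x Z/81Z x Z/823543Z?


Exponent = lcm of the cyclic orders; pairwise coprime => product.
2^2*13^3*11^6*3^4*7^7=4*2197*1771561*81*823543=1038526201817948844


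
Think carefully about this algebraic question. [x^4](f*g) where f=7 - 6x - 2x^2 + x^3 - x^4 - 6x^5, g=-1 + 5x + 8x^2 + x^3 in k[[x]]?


[x^4] = sum a_i*b_j, i+j=4
  -6*1=-6
  -2*8=-16
  1*5=5
  -1*-1=1
Sum=-16


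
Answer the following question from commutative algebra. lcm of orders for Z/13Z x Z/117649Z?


Exponent = lcm of the cyclic orders; pairwise coprime => product.
13^1*7^6=13*117649=1529437


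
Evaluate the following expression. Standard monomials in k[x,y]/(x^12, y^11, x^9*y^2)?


k[x,y]/I, I = (x^12, y^11, x^9*y^2)
Rect: 12x11=132. Corner: (12-9)x(11-2)=27.
dim = 132-27 = 105


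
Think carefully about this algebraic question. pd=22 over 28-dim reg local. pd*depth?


pd+depth=28
depth=28-22=6
pd*depth=22*6=132


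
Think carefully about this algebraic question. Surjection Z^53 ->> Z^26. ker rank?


rank(ker) = 53-26 = 27


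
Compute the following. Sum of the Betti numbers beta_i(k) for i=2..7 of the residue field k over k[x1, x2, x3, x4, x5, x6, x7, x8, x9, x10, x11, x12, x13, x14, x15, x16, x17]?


Koszul resolution: beta_i(k)=C(n,i), n=17
C(17,2)=136, C(17,3)=680, C(17,4)=2380, C(17,5)=6188, C(17,6)=12376, C(17,7)=19448
Sum=41208


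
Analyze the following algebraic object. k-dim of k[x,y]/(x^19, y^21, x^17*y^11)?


k[x,y]/I, I = (x^19, y^21, x^17*y^11)
Rect: 19x21=399. Corner: (19-17)x(21-11)=20.
dim = 399-20 = 379


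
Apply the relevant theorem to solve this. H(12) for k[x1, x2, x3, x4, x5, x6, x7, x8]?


C(d+n-1,n-1)=C(19,7)=50388


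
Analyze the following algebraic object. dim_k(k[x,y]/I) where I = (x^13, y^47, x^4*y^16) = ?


k[x,y]/I, I = (x^13, y^47, x^4*y^16)
Rect: 13x47=611. Corner: (13-4)x(47-16)=279.
dim = 611-279 = 332


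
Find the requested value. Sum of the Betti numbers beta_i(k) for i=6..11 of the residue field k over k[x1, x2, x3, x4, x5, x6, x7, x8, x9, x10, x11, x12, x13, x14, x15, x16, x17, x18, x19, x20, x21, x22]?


Koszul resolution: beta_i(k)=C(n,i), n=22
C(22,6)=74613, C(22,7)=170544, C(22,8)=319770, C(22,9)=497420, C(22,10)=646646, C(22,11)=705432
Sum=2414425


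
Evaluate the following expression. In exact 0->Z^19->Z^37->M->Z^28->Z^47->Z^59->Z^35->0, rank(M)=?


Alt sum=0:
(-1)^0*19 + (-1)^1*37 + (-1)^2*? + (-1)^3*28 + (-1)^4*47 + (-1)^5*59 + (-1)^6*35=0
rank(M)=23


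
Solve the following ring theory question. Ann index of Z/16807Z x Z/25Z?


Exponent = lcm of the cyclic orders; pairwise coprime => product.
7^5*5^2=16807*25=420175


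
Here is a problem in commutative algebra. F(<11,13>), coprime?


gcd(11,13)=1 => F=ab-a-b=11*13-11-13=143-24=119


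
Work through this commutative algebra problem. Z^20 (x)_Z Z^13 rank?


rank(M(x)N) = rank(M)*rank(N)
20*13 = 260


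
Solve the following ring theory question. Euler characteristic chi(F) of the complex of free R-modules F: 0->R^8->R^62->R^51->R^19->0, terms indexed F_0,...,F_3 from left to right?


chi = sum (-1)^i * rank:
(-1)^0*8=8
(-1)^1*62=-62
(-1)^2*51=51
(-1)^3*19=-19
chi=-22


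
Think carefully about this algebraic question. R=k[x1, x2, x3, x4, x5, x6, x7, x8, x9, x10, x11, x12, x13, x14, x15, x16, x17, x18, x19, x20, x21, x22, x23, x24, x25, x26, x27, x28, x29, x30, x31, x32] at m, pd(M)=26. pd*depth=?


pd+depth=32
depth=32-26=6
pd*depth=26*6=156
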